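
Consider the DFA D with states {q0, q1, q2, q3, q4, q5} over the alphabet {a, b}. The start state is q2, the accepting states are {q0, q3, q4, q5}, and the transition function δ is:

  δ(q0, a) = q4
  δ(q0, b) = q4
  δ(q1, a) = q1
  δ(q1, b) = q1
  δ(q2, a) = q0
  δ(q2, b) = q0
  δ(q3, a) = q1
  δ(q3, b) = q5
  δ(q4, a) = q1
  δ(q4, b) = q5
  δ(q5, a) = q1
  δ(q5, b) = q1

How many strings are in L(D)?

10

The useful subgraph on states {q0, q2, q4, q5} is acyclic, so L(D) is finite; the longest accepting path visits 4 useful states, giving maximum string length 3.
Counting accepting paths from q2 by length: 2 of length 1, 4 of length 2, 4 of length 3. Total 10.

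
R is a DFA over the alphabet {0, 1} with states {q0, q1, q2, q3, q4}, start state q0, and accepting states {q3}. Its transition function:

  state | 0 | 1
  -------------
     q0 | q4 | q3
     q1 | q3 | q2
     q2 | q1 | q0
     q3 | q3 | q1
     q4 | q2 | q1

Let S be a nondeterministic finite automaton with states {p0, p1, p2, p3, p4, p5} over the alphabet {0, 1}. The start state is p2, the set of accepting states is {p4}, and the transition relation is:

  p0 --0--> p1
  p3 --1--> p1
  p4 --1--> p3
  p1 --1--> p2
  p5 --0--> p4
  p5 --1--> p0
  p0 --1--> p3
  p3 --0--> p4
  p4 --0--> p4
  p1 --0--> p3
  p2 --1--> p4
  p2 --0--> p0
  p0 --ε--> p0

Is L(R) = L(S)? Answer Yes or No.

Yes

Exploring the product automaton R × S from the start pair (q0, p2), following both machines on each input symbol, reaches 5 state pairs: (q0, p2), (q4, p0), (q3, p4), (q2, p1), (q1, p3).
R accepts in {q3} and S accepts in {p4}. In every reachable pair the two components are either both accepting — (q3, p4) — or both non-accepting, so no string is accepted by exactly one of the machines: L(R) \ L(S) and L(S) \ L(R) are both empty.
Hence every string is accepted by R iff it is accepted by S, and the two languages coincide.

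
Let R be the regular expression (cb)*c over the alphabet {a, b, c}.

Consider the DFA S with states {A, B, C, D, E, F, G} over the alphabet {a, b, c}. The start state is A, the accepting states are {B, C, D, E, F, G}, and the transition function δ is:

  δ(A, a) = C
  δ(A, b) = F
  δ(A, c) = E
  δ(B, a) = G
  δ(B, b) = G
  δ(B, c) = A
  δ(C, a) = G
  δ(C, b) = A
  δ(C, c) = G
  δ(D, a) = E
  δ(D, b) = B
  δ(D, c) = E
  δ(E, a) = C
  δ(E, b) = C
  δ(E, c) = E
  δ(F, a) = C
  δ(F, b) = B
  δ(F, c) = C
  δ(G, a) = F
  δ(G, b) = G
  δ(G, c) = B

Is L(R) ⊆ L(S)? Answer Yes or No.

Yes

Converting the expression R to a DFA (subset construction, then merging equivalent states) gives the minimal DFA with states {r0, r1, r2}, start state r0, accepting states {r2} and transitions r0: a→r1, b→r1, c→r2; r1: a→r1, b→r1, c→r1; r2: a→r1, b→r0, c→r1.
Exploring the product automaton R × S from the start pair (r0, A), following both machines on each input symbol, reaches 12 state pairs: (r0, A), (r1, C), (r1, F), (r2, E), (r1, G), (r1, A), (r1, B), (r0, C), (r1, E), (r2, G), (r0, G), (r2, B).
R accepts in {r2} and S accepts in {B, C, D, E, F, G}. The reachable pairs whose R-component is accepting are (r2, E), (r2, G), (r2, B); in each of them the S-component is accepting too, so the product for L(R) \ L(S) (R-component accepting, S-component rejecting) has no reachable accepting pair and the difference is empty.
Hence every string in L(R) is also in L(S).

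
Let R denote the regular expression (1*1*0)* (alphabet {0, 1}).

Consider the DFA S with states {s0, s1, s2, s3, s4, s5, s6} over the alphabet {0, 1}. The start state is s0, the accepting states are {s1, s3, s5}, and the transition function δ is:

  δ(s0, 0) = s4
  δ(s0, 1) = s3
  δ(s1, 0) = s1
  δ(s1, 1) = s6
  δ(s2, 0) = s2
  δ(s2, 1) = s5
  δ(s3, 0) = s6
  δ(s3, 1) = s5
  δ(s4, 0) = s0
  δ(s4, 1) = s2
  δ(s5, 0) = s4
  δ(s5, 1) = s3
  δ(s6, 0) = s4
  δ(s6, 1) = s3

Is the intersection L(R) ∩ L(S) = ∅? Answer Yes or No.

Converting the expression R to a DFA (subset construction, then merging equivalent states) gives the minimal DFA with states {r0, r1}, start state r0, accepting states {r0} and transitions r0: 0→r0, 1→r1; r1: 0→r0, 1→r1.
Exploring the product automaton R × S from the start pair (r0, s0), following both machines on each input symbol, reaches 7 state pairs: (r0, s0), (r0, s4), (r1, s3), (r1, s2), (r0, s6), (r1, s5), (r0, s2).
R accepts in {r0} and S accepts in {s1, s3, s5}; no reachable pair has both components accepting, so no string drives both machines to acceptance simultaneously and L(R) ∩ L(S) = ∅.
So no string is accepted by both, and the intersection is empty.

Yes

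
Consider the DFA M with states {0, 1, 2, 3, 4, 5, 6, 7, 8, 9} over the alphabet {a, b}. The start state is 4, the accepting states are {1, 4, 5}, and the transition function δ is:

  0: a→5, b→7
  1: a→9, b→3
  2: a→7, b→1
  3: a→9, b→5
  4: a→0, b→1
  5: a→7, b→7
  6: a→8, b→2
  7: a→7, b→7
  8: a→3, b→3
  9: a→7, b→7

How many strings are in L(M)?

4

The useful subgraph on states {0, 1, 3, 4, 5} is acyclic, so L(M) is finite; the longest accepting path visits 4 useful states, giving maximum string length 3.
Counting accepting paths from 4 by length: 1 of length 0, 1 of length 1, 1 of length 2, 1 of length 3. Total 4.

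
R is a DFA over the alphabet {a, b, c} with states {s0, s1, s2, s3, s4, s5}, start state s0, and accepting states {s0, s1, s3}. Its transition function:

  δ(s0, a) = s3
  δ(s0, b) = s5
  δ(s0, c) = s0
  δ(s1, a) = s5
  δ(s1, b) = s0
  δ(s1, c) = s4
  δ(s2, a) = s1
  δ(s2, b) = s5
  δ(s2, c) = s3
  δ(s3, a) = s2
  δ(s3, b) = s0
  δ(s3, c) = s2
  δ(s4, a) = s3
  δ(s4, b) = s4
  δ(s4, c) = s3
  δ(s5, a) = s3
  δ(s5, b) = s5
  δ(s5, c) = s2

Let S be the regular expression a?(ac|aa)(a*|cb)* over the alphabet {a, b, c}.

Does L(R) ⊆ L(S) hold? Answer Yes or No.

No

The empty string ε is in L(R) but not in L(S).
So L(R) ⊄ L(S).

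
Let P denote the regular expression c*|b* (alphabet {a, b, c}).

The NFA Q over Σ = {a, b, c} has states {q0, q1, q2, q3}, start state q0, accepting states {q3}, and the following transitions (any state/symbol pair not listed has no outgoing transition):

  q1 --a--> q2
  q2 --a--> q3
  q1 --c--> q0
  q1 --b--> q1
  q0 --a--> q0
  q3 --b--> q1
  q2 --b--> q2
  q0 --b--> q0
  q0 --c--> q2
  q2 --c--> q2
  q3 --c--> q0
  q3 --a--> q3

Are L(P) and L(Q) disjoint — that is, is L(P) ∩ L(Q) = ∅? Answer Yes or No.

Converting the expression P to a DFA (subset construction, then merging equivalent states) gives the minimal DFA with states {p0, p1, p2, p3}, start state p0, accepting states {p0, p2, p3} and transitions p0: a→p1, b→p2, c→p3; p1: a→p1, b→p1, c→p1; p2: a→p1, b→p2, c→p1; p3: a→p1, b→p1, c→p3.
Exploring the product automaton P × Q from the start pair (p0, q0), following both machines on each input symbol, reaches 7 state pairs: (p0, q0), (p1, q0), (p2, q0), (p3, q2), (p1, q2), (p1, q3), (p1, q1).
P accepts in {p0, p2, p3} and Q accepts in {q3}; no reachable pair has both components accepting, so no string drives both machines to acceptance simultaneously and L(P) ∩ L(Q) = ∅.
So no string is accepted by both, and the intersection is empty.

Yes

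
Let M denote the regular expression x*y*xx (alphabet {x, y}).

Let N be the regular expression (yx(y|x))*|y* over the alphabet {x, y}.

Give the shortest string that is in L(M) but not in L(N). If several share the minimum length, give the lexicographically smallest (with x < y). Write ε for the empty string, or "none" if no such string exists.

The string xx is accepted by M but not by N.
No shorter string lies in the difference, and xx is the lexicographically first length-2 string in L(M) \ L(N).

xx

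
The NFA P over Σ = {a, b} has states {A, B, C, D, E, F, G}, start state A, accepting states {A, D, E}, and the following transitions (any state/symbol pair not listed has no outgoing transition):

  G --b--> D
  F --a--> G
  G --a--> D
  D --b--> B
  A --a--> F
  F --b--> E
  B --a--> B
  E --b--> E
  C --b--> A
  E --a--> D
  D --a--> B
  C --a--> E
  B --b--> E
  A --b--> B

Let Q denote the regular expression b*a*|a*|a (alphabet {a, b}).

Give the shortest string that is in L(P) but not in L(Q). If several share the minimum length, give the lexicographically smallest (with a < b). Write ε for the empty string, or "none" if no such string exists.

The string ab is accepted by P but not by Q.
No shorter string lies in the difference, and ab is the lexicographically first length-2 string in L(P) \ L(Q).

ab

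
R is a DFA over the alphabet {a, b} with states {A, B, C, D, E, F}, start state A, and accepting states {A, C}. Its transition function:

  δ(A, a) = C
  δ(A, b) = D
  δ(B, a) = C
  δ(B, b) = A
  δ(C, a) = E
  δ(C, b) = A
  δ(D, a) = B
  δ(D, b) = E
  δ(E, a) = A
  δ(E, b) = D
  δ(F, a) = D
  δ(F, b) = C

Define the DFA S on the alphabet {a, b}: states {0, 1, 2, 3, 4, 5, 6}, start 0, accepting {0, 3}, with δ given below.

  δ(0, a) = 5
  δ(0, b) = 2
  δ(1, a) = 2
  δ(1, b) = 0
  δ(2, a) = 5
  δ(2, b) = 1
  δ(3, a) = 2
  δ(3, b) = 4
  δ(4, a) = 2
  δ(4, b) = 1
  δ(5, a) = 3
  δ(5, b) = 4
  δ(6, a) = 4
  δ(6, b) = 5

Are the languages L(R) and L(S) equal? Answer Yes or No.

No

The string a is accepted by R but rejected by S.
So L(R) ≠ L(S).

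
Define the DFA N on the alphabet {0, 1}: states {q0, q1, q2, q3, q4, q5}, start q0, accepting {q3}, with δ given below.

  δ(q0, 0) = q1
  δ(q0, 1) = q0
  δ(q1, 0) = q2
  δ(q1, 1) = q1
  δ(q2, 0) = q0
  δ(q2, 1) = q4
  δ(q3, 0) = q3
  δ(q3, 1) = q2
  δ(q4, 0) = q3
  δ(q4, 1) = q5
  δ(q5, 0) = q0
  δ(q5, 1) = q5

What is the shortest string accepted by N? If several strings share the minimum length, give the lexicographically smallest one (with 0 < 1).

A breadth-first search from q0 reaches an accepting state first via the path q0 → q1 → q2 → q4 → q3 on input 0010.
No string of length < 4 is accepted (BFS exhausts all shorter strings without reaching an accepting state), and 0010 is the lexicographically least accepting string of length 4.

0010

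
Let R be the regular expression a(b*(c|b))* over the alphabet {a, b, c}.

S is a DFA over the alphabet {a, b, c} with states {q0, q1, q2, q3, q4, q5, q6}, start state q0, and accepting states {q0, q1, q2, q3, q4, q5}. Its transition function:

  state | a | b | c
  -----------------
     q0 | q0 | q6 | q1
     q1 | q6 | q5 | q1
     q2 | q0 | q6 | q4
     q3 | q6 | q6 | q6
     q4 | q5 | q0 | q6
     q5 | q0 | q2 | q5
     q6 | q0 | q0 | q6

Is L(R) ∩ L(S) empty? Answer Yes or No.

No

The string a is accepted by both R and S.
Hence L(R) ∩ L(S) ≠ ∅.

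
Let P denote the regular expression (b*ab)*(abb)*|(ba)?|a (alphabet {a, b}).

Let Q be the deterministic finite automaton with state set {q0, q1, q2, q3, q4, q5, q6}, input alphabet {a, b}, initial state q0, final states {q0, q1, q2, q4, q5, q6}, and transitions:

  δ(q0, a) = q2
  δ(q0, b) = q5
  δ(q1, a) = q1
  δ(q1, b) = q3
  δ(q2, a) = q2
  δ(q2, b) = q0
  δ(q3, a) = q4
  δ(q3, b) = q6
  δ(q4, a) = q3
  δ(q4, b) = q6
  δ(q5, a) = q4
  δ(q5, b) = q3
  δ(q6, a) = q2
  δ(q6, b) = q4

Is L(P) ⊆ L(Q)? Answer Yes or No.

Yes

Converting the expression P to a DFA (subset construction, then merging equivalent states) gives the minimal DFA with states {p0, p1, p2, p3, p4, p5, p6, p7, p8, p9}, start state p0, accepting states {p0, p1, p4, p5, p8} and transitions p0: a→p1, b→p2; p1: a→p3, b→p4; p2: a→p5, b→p6; p3: a→p3, b→p3; p4: a→p7, b→p8; p5: a→p3, b→p8; p6: a→p9, b→p6; p7: a→p3, b→p4; p8: a→p7, b→p6; p9: a→p3, b→p8.
Exploring the product automaton P × Q from the start pair (p0, q0), following both machines on each input symbol, reaches 26 state pairs: (p0, q0), (p1, q2), (p2, q5), (p3, q2), (p4, q0), (p5, q4), (p6, q3), (p3, q0), (p7, q2), (p8, q5), (p3, q3), (p8, q6), (p9, q4), (p6, q6), (p3, q5), (p7, q4), (p3, q4), (p3, q6), (p6, q4), (p9, q2), (p4, q6), (p9, q3), (p8, q0), (p8, q4), (p6, q5), (p7, q3).
P accepts in {p0, p1, p4, p5, p8} and Q accepts in {q0, q1, q2, q4, q5, q6}. The reachable pairs whose P-component is accepting are (p0, q0), (p1, q2), (p4, q0), (p5, q4), (p8, q5), (p8, q6), (p4, q6), (p8, q0), (p8, q4); in each of them the Q-component is accepting too, so the product for L(P) \ L(Q) (P-component accepting, Q-component rejecting) has no reachable accepting pair and the difference is empty.
Hence every string in L(P) is also in L(Q).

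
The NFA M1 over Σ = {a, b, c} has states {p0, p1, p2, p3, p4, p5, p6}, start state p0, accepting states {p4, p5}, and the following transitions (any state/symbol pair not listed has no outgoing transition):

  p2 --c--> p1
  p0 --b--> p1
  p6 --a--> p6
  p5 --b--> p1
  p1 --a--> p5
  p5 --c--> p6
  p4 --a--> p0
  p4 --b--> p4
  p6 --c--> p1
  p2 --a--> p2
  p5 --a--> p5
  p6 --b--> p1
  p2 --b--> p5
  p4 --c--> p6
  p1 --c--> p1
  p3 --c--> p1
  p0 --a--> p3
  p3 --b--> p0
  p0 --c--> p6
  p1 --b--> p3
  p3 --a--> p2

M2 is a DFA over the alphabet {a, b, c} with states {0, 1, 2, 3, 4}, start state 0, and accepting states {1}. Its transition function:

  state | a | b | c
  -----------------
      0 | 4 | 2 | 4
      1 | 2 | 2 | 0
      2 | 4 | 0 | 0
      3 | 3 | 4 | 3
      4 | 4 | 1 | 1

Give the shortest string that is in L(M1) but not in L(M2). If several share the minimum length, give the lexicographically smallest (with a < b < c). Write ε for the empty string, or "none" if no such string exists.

ba

The string ba is accepted by M1 but not by M2.
No shorter string lies in the difference, and ba is the lexicographically first length-2 string in L(M1) \ L(M2).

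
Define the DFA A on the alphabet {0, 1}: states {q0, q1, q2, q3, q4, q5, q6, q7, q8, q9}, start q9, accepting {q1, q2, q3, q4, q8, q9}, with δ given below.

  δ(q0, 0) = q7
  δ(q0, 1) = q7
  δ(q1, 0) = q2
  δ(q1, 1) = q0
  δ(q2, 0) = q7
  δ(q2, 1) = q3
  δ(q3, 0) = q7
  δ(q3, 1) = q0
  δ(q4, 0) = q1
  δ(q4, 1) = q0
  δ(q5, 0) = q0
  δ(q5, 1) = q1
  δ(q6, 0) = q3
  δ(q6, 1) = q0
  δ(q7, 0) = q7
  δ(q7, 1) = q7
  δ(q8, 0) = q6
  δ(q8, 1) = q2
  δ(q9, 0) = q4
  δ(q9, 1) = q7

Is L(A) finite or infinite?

finite

The useful states (reachable from q9 and able to reach an accepting state) are {q1, q2, q3, q4, q9}.
Restricted to these states the transition graph has no cycle, so every accepting path has bounded length and L is finite.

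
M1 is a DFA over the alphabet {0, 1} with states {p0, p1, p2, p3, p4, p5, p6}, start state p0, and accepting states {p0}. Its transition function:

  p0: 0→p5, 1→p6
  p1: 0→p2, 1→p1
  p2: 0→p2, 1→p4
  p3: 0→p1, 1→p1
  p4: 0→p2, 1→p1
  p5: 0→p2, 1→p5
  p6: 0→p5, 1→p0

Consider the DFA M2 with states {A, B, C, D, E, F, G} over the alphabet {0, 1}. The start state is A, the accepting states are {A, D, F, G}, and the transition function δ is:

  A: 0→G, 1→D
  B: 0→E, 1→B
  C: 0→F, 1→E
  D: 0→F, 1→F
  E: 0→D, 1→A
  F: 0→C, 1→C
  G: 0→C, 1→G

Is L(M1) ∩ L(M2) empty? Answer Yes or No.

No

The empty string ε is accepted by both M1 and M2.
Hence L(M1) ∩ L(M2) ≠ ∅.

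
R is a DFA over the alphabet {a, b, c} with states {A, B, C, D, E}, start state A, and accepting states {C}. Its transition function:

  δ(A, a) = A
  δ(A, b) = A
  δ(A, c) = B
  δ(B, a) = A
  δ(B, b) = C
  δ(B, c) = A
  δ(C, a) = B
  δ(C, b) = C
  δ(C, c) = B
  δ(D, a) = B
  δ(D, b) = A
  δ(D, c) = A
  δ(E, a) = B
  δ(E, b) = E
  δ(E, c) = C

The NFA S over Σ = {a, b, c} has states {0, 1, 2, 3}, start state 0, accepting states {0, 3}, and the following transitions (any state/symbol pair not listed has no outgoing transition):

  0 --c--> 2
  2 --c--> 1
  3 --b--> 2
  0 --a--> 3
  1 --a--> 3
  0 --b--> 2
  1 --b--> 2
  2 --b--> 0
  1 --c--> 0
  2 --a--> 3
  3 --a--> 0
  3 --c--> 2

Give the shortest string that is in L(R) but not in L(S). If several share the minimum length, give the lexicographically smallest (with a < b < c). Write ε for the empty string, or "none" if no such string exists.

bcb

The string bcb is accepted by R but not by S.
No shorter string lies in the difference, and bcb is the lexicographically first length-3 string in L(R) \ L(S).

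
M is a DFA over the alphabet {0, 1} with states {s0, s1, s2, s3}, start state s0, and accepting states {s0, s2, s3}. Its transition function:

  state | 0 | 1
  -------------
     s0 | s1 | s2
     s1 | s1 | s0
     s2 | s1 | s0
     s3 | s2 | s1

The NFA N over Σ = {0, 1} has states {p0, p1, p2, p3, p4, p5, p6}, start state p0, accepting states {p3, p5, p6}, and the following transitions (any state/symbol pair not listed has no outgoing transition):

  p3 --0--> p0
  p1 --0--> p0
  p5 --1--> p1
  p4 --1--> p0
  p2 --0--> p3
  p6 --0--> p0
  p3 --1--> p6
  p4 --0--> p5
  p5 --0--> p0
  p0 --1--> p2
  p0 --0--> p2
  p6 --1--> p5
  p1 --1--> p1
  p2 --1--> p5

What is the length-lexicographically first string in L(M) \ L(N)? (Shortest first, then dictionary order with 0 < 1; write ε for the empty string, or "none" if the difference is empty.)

ε

The empty string ε is accepted by M but not by N.
Since ε is the unique shortest string, it is the required witness.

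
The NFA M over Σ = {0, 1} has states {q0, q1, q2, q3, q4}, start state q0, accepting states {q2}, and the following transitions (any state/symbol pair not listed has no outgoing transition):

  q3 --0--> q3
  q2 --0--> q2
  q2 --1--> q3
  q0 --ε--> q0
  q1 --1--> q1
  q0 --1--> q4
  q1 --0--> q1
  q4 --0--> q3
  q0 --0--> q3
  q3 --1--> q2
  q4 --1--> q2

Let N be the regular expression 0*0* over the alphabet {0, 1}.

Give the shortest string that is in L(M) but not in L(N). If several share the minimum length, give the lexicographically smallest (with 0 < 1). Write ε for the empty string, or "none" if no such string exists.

The string 01 is accepted by M but not by N.
No shorter string lies in the difference, and 01 is the lexicographically first length-2 string in L(M) \ L(N).

01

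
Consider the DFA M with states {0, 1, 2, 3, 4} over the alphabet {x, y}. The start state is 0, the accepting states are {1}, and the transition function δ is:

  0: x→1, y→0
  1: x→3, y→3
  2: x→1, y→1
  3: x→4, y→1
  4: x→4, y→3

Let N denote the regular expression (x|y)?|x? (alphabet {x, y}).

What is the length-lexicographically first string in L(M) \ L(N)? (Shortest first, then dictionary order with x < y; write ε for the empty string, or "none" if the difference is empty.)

yx

The string yx is accepted by M but not by N.
No shorter string lies in the difference, and yx is the lexicographically first length-2 string in L(M) \ L(N).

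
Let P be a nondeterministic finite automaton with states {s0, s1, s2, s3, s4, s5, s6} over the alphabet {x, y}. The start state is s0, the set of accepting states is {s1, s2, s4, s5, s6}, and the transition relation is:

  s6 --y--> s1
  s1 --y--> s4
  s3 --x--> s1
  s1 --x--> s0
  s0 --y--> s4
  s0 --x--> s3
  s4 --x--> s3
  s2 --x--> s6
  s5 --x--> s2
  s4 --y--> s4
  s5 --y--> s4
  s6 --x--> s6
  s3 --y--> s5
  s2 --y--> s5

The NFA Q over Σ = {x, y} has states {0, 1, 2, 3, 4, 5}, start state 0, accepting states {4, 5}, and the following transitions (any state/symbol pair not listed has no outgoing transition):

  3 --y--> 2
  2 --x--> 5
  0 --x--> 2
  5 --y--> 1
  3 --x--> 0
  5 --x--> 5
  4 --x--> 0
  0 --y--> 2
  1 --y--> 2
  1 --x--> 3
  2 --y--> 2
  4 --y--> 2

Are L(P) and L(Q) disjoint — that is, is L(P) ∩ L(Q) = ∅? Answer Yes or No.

The string xx is accepted by both P and Q.
Hence L(P) ∩ L(Q) ≠ ∅.

No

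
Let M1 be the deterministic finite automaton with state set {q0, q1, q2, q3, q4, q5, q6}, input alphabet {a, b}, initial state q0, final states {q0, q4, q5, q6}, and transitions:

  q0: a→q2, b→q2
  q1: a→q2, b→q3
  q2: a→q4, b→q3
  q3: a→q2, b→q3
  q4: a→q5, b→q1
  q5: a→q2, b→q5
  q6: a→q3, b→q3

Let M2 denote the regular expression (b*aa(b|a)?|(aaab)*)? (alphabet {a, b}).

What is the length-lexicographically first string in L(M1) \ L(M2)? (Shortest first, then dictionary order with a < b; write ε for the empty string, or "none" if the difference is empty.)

The string ba is accepted by M1 but not by M2.
No shorter string lies in the difference, and ba is the lexicographically first length-2 string in L(M1) \ L(M2).

ba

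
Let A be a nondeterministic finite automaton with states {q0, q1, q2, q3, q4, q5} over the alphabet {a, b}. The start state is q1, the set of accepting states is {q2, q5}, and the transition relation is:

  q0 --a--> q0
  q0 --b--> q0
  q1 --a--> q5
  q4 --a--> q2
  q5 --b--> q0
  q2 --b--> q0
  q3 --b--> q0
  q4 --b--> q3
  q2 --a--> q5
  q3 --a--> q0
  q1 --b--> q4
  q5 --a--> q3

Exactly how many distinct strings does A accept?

3

The useful subgraph on states {q1, q2, q4, q5} is acyclic, so L(A) is finite; the longest accepting path visits 4 useful states, giving maximum string length 3.
Counting accepting paths from q1 by length: 1 of length 1, 1 of length 2, 1 of length 3. Total 3.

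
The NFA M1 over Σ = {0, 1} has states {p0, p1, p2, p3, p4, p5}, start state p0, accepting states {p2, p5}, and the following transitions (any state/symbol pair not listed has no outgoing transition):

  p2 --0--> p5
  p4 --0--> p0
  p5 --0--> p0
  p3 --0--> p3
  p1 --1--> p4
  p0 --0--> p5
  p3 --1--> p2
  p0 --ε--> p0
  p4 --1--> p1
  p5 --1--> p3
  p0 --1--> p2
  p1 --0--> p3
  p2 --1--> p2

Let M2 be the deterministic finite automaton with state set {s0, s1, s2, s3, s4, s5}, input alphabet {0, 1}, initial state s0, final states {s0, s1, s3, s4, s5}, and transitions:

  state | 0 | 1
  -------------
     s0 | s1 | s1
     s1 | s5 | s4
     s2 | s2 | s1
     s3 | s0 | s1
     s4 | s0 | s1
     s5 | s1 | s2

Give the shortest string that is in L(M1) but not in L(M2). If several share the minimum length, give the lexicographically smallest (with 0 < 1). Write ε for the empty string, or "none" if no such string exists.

The string 001 is accepted by M1 but not by M2.
No shorter string lies in the difference, and 001 is the lexicographically first length-3 string in L(M1) \ L(M2).

001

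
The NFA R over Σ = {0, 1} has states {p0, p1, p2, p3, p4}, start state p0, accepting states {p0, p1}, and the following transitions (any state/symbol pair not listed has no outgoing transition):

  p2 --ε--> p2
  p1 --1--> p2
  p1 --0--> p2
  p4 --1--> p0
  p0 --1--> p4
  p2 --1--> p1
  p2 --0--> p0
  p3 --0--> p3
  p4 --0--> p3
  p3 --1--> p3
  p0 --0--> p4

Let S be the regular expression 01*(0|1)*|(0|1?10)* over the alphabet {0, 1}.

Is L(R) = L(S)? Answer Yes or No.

The string 11 is accepted by R but rejected by S.
So L(R) ≠ L(S).

No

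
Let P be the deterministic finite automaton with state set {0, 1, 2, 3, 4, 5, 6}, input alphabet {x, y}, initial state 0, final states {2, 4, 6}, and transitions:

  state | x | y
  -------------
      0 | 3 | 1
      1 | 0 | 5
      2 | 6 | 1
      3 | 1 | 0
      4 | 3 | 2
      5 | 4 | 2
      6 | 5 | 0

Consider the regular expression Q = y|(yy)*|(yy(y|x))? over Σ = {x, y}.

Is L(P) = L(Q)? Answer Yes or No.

The string xxyx is accepted by P but rejected by Q.
So L(P) ≠ L(Q).

No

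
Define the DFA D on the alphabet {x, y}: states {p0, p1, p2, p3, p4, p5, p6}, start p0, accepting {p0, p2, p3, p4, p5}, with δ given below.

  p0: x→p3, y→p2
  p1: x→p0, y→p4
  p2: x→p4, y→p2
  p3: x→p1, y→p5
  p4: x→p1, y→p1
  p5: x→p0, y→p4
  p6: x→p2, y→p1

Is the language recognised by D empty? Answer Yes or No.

The empty string ε is accepted: the run p0 ends in the accepting state p0.
Since at least one string is accepted, L(D) is not empty.

No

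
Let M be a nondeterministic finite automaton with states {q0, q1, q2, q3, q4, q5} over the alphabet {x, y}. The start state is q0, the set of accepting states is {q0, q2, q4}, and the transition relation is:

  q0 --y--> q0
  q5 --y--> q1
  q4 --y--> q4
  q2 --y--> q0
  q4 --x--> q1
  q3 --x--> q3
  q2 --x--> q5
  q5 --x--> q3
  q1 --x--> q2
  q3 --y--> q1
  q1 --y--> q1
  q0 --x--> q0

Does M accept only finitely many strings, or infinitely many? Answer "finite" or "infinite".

infinite

State q0 is reachable from the start and can reach an accepting state, and it lies on the cycle q0 → q0.
Traversing that cycle any number of times yields accepted strings of unbounded length, so the language is infinite.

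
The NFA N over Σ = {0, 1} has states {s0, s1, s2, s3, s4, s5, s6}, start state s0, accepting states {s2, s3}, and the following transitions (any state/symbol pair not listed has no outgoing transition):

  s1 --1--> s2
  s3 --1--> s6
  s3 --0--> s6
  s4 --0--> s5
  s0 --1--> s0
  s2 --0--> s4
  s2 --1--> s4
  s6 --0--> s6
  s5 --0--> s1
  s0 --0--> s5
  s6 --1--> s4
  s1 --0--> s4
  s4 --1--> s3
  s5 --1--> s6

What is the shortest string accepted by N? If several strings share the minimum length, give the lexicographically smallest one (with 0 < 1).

A breadth-first search from s0 reaches an accepting state first via the path s0 → s5 → s1 → s2 on input 001.
No string of length < 3 is accepted (BFS exhausts all shorter strings without reaching an accepting state), and 001 is the lexicographically least accepting string of length 3.

001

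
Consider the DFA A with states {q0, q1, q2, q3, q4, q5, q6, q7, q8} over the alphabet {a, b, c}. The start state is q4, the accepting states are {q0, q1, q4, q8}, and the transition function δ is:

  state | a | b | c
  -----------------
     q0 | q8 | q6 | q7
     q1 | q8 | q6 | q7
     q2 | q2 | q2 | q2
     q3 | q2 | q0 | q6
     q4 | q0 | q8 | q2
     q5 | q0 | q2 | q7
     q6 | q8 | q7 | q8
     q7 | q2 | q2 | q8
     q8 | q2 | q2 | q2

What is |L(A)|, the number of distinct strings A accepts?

The useful subgraph on states {q0, q4, q6, q7, q8} is acyclic, so L(A) is finite; the longest accepting path visits 5 useful states, giving maximum string length 4.
Counting accepting paths from q4 by length: 1 of length 0, 2 of length 1, 1 of length 2, 3 of length 3, 1 of length 4. Total 8.

8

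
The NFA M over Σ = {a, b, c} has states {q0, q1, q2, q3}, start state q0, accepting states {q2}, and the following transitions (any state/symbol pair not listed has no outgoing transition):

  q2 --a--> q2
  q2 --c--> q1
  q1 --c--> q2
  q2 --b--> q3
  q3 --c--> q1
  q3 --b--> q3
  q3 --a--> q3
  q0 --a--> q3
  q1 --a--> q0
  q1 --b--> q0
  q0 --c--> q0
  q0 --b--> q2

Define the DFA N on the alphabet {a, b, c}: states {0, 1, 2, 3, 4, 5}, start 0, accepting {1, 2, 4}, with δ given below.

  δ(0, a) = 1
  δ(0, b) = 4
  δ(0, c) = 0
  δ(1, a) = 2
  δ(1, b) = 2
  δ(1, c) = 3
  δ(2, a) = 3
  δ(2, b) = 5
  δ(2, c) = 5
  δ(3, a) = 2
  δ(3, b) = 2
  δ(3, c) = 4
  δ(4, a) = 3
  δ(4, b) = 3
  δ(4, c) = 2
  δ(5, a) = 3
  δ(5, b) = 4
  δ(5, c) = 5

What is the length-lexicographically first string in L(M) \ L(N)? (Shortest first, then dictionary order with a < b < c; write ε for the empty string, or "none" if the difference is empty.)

The string ba is accepted by M but not by N.
No shorter string lies in the difference, and ba is the lexicographically first length-2 string in L(M) \ L(N).

ba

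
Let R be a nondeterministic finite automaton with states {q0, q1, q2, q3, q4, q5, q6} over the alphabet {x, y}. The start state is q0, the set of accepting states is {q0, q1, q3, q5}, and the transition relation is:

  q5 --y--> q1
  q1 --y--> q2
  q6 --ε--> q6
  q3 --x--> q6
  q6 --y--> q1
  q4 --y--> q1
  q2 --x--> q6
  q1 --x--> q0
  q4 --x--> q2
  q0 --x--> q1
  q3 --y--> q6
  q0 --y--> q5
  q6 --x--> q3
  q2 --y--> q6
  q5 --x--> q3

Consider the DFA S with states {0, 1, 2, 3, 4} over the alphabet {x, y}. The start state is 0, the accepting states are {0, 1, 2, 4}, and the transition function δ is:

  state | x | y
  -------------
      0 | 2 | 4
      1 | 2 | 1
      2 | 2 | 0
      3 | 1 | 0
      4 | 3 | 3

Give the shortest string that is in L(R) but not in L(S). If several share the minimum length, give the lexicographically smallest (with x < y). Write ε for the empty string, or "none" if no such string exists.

The string yx is accepted by R but not by S.
No shorter string lies in the difference, and yx is the lexicographically first length-2 string in L(R) \ L(S).

yx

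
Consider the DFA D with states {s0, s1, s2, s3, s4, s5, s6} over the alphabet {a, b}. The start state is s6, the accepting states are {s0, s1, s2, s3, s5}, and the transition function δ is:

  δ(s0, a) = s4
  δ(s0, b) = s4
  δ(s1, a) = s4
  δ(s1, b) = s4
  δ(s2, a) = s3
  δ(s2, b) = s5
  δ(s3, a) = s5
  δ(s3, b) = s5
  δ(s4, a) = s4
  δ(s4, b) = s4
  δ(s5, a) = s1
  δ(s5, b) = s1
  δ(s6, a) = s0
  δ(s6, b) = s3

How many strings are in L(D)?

The useful subgraph on states {s0, s1, s3, s5, s6} is acyclic, so L(D) is finite; the longest accepting path visits 4 useful states, giving maximum string length 3.
Counting accepting paths from s6 by length: 2 of length 1, 2 of length 2, 4 of length 3. Total 8.

8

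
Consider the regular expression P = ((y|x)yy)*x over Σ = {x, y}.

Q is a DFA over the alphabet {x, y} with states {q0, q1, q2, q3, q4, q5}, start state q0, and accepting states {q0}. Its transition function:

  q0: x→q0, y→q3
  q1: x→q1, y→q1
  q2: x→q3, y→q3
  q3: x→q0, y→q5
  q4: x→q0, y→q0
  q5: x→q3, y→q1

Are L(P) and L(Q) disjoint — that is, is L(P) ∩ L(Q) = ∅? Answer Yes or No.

The string x is accepted by both P and Q.
Hence L(P) ∩ L(Q) ≠ ∅.

No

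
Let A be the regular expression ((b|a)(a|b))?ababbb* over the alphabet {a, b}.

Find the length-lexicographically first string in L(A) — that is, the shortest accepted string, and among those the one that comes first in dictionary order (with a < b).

ababb

By inspection of the expression, no string of length less than 5 matches, and ababb is the lexicographically first match of length 5.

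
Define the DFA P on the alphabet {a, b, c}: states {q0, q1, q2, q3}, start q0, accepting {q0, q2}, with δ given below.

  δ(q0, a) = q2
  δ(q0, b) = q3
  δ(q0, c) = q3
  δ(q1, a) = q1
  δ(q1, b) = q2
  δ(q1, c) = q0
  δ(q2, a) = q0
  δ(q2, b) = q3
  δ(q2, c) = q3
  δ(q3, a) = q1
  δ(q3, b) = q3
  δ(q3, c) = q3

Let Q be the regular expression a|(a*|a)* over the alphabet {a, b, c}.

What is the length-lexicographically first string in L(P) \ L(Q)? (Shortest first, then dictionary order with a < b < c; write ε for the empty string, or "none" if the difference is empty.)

bab

The string bab is accepted by P but not by Q.
No shorter string lies in the difference, and bab is the lexicographically first length-3 string in L(P) \ L(Q).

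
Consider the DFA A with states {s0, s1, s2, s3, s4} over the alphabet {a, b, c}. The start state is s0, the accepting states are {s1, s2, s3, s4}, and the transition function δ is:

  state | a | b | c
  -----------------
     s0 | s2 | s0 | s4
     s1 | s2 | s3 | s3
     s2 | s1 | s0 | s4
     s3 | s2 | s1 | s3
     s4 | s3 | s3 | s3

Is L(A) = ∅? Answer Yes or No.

The string a is accepted: the run s0 → s2 ends in the accepting state s2.
Since at least one string is accepted, L(A) is not empty.

No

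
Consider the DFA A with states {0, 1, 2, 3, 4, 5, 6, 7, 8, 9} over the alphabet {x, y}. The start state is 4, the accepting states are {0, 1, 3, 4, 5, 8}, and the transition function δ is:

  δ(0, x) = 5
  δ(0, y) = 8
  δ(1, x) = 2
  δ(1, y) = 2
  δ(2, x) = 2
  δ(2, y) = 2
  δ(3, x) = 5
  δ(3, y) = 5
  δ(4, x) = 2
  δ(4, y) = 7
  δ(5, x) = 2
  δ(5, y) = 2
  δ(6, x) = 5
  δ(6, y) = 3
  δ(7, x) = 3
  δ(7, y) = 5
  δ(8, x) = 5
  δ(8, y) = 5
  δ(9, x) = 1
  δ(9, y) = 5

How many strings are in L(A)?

The useful subgraph on states {3, 4, 5, 7} is acyclic, so L(A) is finite; the longest accepting path visits 4 useful states, giving maximum string length 3.
Counting accepting paths from 4 by length: 1 of length 0, 2 of length 2, 2 of length 3. Total 5.

5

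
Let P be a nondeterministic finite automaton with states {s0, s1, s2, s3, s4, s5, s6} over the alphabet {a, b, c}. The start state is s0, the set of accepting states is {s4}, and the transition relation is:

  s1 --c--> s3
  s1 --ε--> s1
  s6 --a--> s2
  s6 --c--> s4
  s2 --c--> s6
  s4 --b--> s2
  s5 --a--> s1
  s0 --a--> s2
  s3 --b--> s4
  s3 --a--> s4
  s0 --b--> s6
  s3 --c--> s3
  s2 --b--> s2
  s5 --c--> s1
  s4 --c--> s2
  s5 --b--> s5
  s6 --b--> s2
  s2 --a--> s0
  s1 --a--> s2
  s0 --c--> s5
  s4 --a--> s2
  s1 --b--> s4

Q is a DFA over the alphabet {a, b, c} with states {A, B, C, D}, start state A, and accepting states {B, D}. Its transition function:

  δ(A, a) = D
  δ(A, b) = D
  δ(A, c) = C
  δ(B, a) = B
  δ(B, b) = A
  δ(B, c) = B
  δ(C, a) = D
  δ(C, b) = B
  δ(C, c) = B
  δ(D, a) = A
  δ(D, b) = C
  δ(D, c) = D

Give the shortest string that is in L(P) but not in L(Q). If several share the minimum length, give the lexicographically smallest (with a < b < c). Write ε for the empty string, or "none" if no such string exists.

cab

The string cab is accepted by P but not by Q.
No shorter string lies in the difference, and cab is the lexicographically first length-3 string in L(P) \ L(Q).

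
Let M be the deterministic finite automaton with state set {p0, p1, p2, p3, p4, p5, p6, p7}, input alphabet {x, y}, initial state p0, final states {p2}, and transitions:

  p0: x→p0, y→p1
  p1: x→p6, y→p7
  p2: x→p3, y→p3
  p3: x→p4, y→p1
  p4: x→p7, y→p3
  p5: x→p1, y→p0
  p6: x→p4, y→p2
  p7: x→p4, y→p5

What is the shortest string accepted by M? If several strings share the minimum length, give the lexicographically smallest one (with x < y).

yxy

A breadth-first search from p0 reaches an accepting state first via the path p0 → p1 → p6 → p2 on input yxy.
No string of length < 3 is accepted (BFS exhausts all shorter strings without reaching an accepting state), and yxy is the lexicographically least accepting string of length 3.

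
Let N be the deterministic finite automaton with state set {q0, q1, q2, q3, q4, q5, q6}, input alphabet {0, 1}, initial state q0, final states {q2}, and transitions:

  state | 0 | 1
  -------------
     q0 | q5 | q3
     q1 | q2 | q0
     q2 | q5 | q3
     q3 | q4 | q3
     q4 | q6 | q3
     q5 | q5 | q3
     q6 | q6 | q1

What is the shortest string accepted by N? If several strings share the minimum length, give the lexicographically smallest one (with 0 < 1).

A breadth-first search from q0 reaches an accepting state first via the path q0 → q3 → q4 → q6 → q1 → q2 on input 10010.
No string of length < 5 is accepted (BFS exhausts all shorter strings without reaching an accepting state), and 10010 is the lexicographically least accepting string of length 5.

10010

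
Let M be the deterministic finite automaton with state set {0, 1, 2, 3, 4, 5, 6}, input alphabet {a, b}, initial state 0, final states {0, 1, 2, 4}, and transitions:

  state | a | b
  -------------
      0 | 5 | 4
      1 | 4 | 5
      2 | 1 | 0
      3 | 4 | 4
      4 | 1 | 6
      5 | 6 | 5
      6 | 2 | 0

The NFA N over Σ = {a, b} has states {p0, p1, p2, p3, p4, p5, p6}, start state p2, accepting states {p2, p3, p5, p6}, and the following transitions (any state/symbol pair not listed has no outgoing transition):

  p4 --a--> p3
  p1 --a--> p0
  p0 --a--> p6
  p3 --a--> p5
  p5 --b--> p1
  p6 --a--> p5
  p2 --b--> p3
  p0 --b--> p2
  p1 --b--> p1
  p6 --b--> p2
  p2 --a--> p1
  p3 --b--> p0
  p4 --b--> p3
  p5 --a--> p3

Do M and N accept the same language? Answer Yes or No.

Exploring the product automaton M × N from the start pair (0, p2), following both machines on each input symbol, reaches 6 state pairs: (0, p2), (5, p1), (4, p3), (6, p0), (1, p5), (2, p6).
M accepts in {0, 1, 2, 4} and N accepts in {p2, p3, p5, p6}. In every reachable pair the two components are either both accepting — (0, p2), (4, p3), (1, p5), (2, p6) — or both non-accepting, so no string is accepted by exactly one of the machines: L(M) \ L(N) and L(N) \ L(M) are both empty.
Hence every string is accepted by M iff it is accepted by N, and the two languages coincide.

Yes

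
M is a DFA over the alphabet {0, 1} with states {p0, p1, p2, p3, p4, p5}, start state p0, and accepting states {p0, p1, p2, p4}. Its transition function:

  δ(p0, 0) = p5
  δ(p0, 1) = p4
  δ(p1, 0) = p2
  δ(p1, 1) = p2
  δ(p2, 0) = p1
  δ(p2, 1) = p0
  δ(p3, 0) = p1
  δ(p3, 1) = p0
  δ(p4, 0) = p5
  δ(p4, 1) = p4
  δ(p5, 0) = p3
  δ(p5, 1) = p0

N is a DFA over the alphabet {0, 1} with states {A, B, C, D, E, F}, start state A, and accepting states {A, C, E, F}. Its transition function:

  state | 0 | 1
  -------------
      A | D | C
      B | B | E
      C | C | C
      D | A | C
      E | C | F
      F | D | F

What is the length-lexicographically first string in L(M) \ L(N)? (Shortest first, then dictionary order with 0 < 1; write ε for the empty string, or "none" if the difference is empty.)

The string 000 is accepted by M but not by N.
No shorter string lies in the difference, and 000 is the lexicographically first length-3 string in L(M) \ L(N).

000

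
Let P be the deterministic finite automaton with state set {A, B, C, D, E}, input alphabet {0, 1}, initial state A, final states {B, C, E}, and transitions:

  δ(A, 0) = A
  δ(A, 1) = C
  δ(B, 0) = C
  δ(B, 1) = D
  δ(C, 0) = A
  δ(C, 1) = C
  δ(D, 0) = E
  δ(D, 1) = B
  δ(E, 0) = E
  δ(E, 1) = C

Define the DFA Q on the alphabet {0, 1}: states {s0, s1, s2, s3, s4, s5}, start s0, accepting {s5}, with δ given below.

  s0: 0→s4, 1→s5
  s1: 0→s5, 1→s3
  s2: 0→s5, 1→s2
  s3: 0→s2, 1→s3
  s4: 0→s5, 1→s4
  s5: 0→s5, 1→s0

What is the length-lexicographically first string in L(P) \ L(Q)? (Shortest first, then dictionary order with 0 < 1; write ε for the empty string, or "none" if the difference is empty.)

The string 01 is accepted by P but not by Q.
No shorter string lies in the difference, and 01 is the lexicographically first length-2 string in L(P) \ L(Q).

01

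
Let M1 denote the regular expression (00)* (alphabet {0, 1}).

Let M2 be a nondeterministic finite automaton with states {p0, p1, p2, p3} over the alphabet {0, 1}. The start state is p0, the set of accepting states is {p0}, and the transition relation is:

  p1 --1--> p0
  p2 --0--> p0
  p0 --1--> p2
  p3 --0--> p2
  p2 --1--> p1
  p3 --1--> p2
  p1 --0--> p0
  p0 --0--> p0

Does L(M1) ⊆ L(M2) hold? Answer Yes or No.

Converting the expression M1 to a DFA (subset construction, then merging equivalent states) gives the minimal DFA with states {r0, r1, r2}, start state r0, accepting states {r0} and transitions r0: 0→r1, 1→r2; r1: 0→r0, 1→r2; r2: 0→r2, 1→r2.
Exploring the product automaton M1 × M2 from the start pair (r0, p0), following both machines on each input symbol, reaches 5 state pairs: (r0, p0), (r1, p0), (r2, p2), (r2, p0), (r2, p1).
M1 accepts in {r0} and M2 accepts in {p0}. The reachable pairs whose M1-component is accepting are (r0, p0); in each of them the M2-component is accepting too, so the product for L(M1) \ L(M2) (M1-component accepting, M2-component rejecting) has no reachable accepting pair and the difference is empty.
Hence every string in L(M1) is also in L(M2).

Yes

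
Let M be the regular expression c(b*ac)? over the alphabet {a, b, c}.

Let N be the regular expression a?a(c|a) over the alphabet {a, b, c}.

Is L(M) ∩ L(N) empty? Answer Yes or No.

Yes

Converting the expression M to a DFA (subset construction, then merging equivalent states) gives the minimal DFA with states {m0, m1, m2, m3, m4, m5}, start state m0, accepting states {m2, m5} and transitions m0: a→m1, b→m1, c→m2; m1: a→m1, b→m1, c→m1; m2: a→m3, b→m4, c→m1; m3: a→m1, b→m1, c→m5; m4: a→m3, b→m4, c→m1; m5: a→m1, b→m1, c→m1.
Converting the expression N to a DFA (subset construction, then merging equivalent states) gives the minimal DFA with states {n0, n1, n2, n3, n4}, start state n0, accepting states {n3, n4} and transitions n0: a→n1, b→n2, c→n2; n1: a→n3, b→n2, c→n4; n2: a→n2, b→n2, c→n2; n3: a→n4, b→n2, c→n4; n4: a→n2, b→n2, c→n2.
Exploring the product automaton M × N from the start pair (m0, n0), following both machines on each input symbol, reaches 9 state pairs: (m0, n0), (m1, n1), (m1, n2), (m2, n2), (m1, n3), (m1, n4), (m3, n2), (m4, n2), (m5, n2).
M accepts in {m2, m5} and N accepts in {n3, n4}; no reachable pair has both components accepting, so no string drives both machines to acceptance simultaneously and L(M) ∩ L(N) = ∅.
So no string is accepted by both, and the intersection is empty.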